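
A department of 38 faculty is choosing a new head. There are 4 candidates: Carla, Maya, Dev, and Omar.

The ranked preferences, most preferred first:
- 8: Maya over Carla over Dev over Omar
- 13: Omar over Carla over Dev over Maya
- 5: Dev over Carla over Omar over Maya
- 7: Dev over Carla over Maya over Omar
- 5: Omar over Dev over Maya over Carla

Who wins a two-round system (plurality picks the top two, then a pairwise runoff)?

Round 1 first-place votes: Carla 0, Maya 8, Dev 12, Omar 18. Omar and Dev advance.
Runoff: Omar is ranked above Dev on 18 ballots, Dev above Omar on 20.

Dev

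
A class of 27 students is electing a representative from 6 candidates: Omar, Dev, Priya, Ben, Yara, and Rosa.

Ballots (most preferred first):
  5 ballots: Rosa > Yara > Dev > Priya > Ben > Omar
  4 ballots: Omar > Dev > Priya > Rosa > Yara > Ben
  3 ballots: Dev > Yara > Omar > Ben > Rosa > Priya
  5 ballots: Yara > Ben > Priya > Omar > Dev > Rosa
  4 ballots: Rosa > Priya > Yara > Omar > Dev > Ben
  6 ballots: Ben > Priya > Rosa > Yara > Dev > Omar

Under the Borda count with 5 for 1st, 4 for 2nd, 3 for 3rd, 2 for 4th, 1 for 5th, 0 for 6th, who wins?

Omar: 5×0 + 4×5 + 3×3 + 5×2 + 4×2 + 6×0 = 47
Dev: 5×3 + 4×4 + 3×5 + 5×1 + 4×1 + 6×1 = 61
Priya: 5×2 + 4×3 + 3×0 + 5×3 + 4×4 + 6×4 = 77
Ben: 5×1 + 4×0 + 3×2 + 5×4 + 4×0 + 6×5 = 61
Yara: 5×4 + 4×1 + 3×4 + 5×5 + 4×3 + 6×2 = 85
Rosa: 5×5 + 4×2 + 3×1 + 5×0 + 4×5 + 6×3 = 74

Yara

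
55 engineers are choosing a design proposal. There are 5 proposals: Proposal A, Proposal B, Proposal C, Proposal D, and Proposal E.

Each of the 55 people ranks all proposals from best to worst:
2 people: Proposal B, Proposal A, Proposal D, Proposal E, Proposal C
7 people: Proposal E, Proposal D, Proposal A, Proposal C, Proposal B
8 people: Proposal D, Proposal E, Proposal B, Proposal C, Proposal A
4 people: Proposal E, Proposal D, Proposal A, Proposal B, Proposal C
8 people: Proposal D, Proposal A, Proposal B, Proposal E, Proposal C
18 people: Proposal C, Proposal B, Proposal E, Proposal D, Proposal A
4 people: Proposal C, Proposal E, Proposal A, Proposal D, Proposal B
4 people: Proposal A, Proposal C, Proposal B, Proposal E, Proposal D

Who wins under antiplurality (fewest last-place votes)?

Proposal E

Last-place votes: Proposal A 26, Proposal B 11, Proposal C 14, Proposal D 4, Proposal E 0.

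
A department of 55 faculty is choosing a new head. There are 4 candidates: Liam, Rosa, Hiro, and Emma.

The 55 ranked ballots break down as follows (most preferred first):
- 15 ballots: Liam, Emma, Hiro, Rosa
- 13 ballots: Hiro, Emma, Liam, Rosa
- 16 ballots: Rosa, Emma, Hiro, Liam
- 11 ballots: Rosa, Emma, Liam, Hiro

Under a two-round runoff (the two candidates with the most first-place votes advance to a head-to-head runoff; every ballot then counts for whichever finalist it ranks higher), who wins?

Liam

Round 1 first-place votes: Liam 15, Rosa 27, Hiro 13, Emma 0. Rosa and Liam advance.
Runoff: Rosa is ranked above Liam on 27 ballots, Liam above Rosa on 28.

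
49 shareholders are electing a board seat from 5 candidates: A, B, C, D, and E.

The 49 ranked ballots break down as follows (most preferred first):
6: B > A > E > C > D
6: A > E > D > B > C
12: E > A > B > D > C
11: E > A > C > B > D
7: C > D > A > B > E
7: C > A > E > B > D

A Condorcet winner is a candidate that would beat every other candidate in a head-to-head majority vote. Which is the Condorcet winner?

A

A vs B: 43–6
A vs C: 35–14
A vs D: 42–7
A vs E: 26–23
A beats every other candidate.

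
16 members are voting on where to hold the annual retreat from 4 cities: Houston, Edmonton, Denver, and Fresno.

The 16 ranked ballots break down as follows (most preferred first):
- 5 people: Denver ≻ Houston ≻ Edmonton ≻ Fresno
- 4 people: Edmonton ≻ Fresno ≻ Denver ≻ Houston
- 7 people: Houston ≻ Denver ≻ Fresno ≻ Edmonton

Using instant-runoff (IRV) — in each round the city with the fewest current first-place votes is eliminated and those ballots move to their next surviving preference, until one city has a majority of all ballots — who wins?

Denver

Round 1: Houston 7, Edmonton 4, Denver 5, Fresno 0. Fresno eliminated.
Round 2: Houston 7, Edmonton 4, Denver 5. Edmonton eliminated.
Round 3: Houston 7, Denver 9. Denver has a majority (≥9).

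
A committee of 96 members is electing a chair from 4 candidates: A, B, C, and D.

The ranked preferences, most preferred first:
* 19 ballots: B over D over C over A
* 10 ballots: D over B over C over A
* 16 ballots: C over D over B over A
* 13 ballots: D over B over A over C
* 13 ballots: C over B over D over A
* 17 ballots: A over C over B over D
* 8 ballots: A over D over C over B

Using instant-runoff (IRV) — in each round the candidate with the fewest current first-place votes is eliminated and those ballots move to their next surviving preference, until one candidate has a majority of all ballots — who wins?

Round 1: A 25, B 19, C 29, D 23. B eliminated.
Round 2: A 25, C 29, D 42. A eliminated.
Round 3: C 46, D 50. D has a majority (≥49).

D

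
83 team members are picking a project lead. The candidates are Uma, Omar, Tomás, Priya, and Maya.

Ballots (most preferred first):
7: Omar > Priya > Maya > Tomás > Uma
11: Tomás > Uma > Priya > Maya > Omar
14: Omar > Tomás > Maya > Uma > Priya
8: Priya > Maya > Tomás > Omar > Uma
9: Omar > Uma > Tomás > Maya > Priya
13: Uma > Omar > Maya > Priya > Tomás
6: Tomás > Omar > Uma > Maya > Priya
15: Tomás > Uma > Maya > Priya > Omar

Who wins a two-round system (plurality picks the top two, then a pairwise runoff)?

Omar

Round 1 first-place votes: Uma 13, Omar 30, Tomás 32, Priya 8, Maya 0. Tomás and Omar advance.
Runoff: Tomás is ranked above Omar on 40 ballots, Omar above Tomás on 43.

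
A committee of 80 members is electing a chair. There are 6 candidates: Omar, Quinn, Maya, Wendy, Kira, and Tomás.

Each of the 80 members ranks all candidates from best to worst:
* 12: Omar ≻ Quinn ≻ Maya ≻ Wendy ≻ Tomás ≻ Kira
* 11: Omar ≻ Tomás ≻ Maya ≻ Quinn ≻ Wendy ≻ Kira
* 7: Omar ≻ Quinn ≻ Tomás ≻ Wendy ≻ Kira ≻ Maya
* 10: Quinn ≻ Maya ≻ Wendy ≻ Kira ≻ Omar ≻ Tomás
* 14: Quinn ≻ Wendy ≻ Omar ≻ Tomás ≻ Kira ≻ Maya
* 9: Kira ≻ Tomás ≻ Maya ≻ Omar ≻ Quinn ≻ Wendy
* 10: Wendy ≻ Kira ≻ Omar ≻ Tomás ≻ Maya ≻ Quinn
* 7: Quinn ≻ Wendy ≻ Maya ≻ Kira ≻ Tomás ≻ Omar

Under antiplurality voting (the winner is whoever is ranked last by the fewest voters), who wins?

Omar

Last-place votes: Omar 7, Quinn 10, Maya 21, Wendy 9, Kira 23, Tomás 10.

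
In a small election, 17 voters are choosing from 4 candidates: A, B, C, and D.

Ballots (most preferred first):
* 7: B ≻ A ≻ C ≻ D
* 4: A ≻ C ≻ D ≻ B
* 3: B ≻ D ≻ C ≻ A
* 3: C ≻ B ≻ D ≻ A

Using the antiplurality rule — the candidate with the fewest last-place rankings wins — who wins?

Last-place votes: A 6, B 4, C 0, D 7.

C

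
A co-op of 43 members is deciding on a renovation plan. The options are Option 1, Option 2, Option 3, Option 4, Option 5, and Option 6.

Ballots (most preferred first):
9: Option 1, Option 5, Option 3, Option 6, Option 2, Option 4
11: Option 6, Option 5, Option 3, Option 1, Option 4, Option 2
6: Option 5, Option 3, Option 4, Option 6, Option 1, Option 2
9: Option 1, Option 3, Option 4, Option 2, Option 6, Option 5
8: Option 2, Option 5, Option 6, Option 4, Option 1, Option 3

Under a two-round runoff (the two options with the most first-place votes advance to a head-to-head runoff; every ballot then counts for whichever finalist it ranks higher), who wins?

Option 6

Round 1 first-place votes: Option 1 18, Option 2 8, Option 3 0, Option 4 0, Option 5 6, Option 6 11. Option 1 and Option 6 advance.
Runoff: Option 1 is ranked above Option 6 on 18 ballots, Option 6 above Option 1 on 25.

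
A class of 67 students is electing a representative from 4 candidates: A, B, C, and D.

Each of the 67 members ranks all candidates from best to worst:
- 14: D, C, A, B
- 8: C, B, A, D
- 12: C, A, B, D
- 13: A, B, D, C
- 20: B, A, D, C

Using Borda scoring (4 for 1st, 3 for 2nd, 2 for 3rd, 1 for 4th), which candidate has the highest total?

A: 14×2 + 8×2 + 12×3 + 13×4 + 20×3 = 192
B: 14×1 + 8×3 + 12×2 + 13×3 + 20×4 = 181
C: 14×3 + 8×4 + 12×4 + 13×1 + 20×1 = 155
D: 14×4 + 8×1 + 12×1 + 13×2 + 20×2 = 142

A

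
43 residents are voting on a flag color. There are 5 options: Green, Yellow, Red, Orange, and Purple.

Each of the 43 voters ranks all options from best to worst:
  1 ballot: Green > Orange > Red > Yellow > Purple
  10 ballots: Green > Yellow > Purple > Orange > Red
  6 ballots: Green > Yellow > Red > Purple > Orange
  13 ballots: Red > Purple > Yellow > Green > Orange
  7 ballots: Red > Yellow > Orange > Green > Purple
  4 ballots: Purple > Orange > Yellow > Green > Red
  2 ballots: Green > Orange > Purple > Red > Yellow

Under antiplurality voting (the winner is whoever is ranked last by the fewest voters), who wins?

Green

Last-place votes: Green 0, Yellow 2, Red 14, Orange 19, Purple 8.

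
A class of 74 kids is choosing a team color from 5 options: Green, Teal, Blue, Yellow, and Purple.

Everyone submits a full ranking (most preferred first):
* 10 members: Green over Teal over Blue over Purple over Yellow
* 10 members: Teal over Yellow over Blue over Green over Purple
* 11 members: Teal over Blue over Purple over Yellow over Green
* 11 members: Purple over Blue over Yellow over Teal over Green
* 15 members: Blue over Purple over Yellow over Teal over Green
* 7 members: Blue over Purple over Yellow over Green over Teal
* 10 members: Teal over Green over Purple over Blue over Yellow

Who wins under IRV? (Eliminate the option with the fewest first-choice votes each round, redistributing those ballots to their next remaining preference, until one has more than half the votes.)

Teal

Round 1: Green 10, Teal 31, Blue 22, Yellow 0, Purple 11. Yellow eliminated.
Round 2: Green 10, Teal 31, Blue 22, Purple 11. Green eliminated.
Round 3: Teal 41, Blue 22, Purple 11. Teal has a majority (≥38).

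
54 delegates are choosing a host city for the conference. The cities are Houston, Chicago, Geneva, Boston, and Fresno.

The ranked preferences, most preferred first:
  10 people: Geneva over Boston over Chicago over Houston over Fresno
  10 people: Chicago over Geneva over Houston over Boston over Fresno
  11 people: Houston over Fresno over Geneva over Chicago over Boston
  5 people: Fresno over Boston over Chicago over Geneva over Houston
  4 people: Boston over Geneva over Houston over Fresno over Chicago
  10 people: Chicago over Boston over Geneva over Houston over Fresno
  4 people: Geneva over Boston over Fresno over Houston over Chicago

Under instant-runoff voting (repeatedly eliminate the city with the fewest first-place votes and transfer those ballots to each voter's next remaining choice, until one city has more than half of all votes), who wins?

Round 1: Houston 11, Chicago 20, Geneva 14, Boston 4, Fresno 5. Boston eliminated.
Round 2: Houston 11, Chicago 20, Geneva 18, Fresno 5. Fresno eliminated.
Round 3: Houston 11, Chicago 25, Geneva 18. Houston eliminated.
Round 4: Chicago 25, Geneva 29. Geneva has a majority (≥28).

Geneva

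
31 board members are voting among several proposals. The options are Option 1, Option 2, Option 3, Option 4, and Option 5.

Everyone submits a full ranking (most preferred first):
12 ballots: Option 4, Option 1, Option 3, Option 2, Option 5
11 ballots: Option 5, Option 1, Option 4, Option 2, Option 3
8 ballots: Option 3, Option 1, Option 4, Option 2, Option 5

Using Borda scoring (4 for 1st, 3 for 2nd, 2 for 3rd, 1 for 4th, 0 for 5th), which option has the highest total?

Option 1: 12×3 + 11×3 + 8×3 = 93
Option 2: 12×1 + 11×1 + 8×1 = 31
Option 3: 12×2 + 11×0 + 8×4 = 56
Option 4: 12×4 + 11×2 + 8×2 = 86
Option 5: 12×0 + 11×4 + 8×0 = 44

Option 1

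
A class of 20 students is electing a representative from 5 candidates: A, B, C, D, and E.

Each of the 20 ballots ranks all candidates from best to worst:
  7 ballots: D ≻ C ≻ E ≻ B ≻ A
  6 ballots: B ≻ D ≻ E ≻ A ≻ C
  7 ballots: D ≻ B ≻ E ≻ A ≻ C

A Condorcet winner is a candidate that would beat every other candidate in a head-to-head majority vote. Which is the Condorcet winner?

D

D vs A: 20–0
D vs B: 14–6
D vs C: 20–0
D vs E: 20–0
D beats every other candidate.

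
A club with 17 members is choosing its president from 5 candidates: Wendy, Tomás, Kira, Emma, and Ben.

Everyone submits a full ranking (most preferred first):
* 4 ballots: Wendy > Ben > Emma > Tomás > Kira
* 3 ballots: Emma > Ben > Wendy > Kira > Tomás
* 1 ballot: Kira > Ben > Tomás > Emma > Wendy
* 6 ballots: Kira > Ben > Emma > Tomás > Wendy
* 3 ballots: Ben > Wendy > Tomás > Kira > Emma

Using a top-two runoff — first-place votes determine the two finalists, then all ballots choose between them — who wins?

Round 1 first-place votes: Wendy 4, Tomás 0, Kira 7, Emma 3, Ben 3. Kira and Wendy advance.
Runoff: Kira is ranked above Wendy on 7 ballots, Wendy above Kira on 10.

Wendy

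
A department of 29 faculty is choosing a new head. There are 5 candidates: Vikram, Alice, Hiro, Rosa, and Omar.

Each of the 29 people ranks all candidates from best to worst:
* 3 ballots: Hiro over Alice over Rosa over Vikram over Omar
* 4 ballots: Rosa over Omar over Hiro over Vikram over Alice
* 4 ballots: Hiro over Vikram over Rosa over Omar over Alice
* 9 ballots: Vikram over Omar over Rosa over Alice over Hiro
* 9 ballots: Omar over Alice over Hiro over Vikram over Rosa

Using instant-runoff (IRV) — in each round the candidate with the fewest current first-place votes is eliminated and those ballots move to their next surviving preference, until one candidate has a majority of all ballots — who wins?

Round 1: Vikram 9, Alice 0, Hiro 7, Rosa 4, Omar 9. Alice eliminated.
Round 2: Vikram 9, Hiro 7, Rosa 4, Omar 9. Rosa eliminated.
Round 3: Vikram 9, Hiro 7, Omar 13. Hiro eliminated.
Round 4: Vikram 16, Omar 13. Vikram has a majority (≥15).

Vikram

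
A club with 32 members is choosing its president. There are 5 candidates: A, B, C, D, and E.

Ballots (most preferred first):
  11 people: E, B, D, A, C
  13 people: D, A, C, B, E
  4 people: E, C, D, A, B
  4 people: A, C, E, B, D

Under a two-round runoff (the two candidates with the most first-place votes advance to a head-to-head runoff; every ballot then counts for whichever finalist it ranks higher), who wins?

Round 1 first-place votes: A 4, B 0, C 0, D 13, E 15. E and D advance.
Runoff: E is ranked above D on 19 ballots, D above E on 13.

E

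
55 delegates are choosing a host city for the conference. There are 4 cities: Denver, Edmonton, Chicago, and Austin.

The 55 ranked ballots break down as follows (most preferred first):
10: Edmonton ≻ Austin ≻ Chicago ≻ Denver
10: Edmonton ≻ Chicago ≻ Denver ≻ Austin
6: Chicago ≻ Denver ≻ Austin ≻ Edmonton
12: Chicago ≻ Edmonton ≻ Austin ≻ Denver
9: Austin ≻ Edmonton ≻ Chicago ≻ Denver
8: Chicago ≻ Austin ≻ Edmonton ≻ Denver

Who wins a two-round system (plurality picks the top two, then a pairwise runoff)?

Round 1 first-place votes: Denver 0, Edmonton 20, Chicago 26, Austin 9. Chicago and Edmonton advance.
Runoff: Chicago is ranked above Edmonton on 26 ballots, Edmonton above Chicago on 29.

Edmonton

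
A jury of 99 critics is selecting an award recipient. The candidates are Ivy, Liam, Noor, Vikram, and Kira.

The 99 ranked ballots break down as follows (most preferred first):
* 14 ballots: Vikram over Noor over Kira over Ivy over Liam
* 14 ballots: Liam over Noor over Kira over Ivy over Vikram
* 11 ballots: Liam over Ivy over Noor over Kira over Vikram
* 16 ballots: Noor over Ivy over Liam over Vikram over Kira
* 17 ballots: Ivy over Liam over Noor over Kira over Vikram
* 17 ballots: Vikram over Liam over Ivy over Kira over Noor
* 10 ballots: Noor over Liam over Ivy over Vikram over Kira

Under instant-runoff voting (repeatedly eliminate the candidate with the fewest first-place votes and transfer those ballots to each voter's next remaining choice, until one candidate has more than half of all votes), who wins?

Liam

Round 1: Ivy 17, Liam 25, Noor 26, Vikram 31, Kira 0. Kira eliminated.
Round 2: Ivy 17, Liam 25, Noor 26, Vikram 31. Ivy eliminated.
Round 3: Liam 42, Noor 26, Vikram 31. Noor eliminated.
Round 4: Liam 68, Vikram 31. Liam has a majority (≥50).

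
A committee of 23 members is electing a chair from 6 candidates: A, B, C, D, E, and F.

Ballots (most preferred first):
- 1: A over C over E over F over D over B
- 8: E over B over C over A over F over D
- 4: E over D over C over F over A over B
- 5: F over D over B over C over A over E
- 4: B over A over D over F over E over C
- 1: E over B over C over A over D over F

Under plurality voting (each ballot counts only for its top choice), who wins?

First-place votes: A 1, B 4, C 0, D 0, E 13, F 5.

E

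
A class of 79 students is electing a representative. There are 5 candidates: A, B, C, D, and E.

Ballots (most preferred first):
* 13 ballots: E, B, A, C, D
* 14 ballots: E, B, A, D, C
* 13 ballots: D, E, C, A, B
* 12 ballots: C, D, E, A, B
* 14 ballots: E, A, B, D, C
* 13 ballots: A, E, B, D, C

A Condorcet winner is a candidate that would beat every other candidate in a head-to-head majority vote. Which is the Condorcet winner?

E vs A: 66–13
E vs B: 79–0
E vs C: 67–12
E vs D: 54–25
E beats every other candidate.

E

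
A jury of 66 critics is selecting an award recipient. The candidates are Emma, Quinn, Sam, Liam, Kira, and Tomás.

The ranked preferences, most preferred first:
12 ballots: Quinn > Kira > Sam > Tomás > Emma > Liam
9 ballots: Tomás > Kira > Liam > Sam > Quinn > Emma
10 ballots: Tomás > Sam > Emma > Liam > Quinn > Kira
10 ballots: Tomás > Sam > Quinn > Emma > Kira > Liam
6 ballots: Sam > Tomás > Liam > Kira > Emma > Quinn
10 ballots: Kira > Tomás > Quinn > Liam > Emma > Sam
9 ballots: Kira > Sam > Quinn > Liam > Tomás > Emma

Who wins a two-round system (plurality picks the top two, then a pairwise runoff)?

Tomás

Round 1 first-place votes: Emma 0, Quinn 12, Sam 6, Liam 0, Kira 19, Tomás 29. Tomás and Kira advance.
Runoff: Tomás is ranked above Kira on 35 ballots, Kira above Tomás on 31.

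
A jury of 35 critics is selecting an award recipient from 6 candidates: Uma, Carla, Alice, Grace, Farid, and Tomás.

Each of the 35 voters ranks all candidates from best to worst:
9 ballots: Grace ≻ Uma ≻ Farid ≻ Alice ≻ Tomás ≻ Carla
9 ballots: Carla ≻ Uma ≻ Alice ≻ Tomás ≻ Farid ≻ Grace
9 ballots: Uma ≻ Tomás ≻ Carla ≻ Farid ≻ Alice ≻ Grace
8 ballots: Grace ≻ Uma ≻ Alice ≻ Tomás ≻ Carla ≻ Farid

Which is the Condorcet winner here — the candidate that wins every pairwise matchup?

Uma vs Carla: 26–9
Uma vs Alice: 35–0
Uma vs Grace: 18–17
Uma vs Farid: 35–0
Uma vs Tomás: 35–0
Uma beats every other candidate.

Uma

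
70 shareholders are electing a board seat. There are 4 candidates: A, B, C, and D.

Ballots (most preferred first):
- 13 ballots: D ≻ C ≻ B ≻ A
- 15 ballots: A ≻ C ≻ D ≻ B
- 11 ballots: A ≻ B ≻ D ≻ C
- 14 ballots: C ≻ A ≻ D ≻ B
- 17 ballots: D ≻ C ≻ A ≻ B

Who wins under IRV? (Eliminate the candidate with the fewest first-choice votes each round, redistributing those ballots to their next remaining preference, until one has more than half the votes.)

Round 1: A 26, B 0, C 14, D 30. B eliminated.
Round 2: A 26, C 14, D 30. C eliminated.
Round 3: A 40, D 30. A has a majority (≥36).

A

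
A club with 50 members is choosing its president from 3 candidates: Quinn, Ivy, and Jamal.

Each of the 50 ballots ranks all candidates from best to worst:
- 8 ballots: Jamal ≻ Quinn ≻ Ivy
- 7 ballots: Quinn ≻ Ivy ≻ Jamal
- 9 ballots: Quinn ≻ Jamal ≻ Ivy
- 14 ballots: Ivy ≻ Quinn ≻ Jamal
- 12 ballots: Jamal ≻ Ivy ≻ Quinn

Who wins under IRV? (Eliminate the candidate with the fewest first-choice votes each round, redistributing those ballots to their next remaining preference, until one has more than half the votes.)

Round 1: Quinn 16, Ivy 14, Jamal 20. Ivy eliminated.
Round 2: Quinn 30, Jamal 20. Quinn has a majority (≥26).

Quinn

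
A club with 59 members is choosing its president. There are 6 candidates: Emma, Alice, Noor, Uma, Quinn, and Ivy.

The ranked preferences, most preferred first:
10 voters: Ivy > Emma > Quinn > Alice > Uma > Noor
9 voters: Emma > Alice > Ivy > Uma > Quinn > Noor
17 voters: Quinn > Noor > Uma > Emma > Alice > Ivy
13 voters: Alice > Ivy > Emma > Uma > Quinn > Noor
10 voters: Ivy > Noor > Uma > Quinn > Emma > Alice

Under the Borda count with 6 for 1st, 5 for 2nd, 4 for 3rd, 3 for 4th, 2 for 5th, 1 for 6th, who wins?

Emma: 10×5 + 9×6 + 17×3 + 13×4 + 10×2 = 227
Alice: 10×3 + 9×5 + 17×2 + 13×6 + 10×1 = 197
Noor: 10×1 + 9×1 + 17×5 + 13×1 + 10×5 = 167
Uma: 10×2 + 9×3 + 17×4 + 13×3 + 10×4 = 194
Quinn: 10×4 + 9×2 + 17×6 + 13×2 + 10×3 = 216
Ivy: 10×6 + 9×4 + 17×1 + 13×5 + 10×6 = 238

Ivy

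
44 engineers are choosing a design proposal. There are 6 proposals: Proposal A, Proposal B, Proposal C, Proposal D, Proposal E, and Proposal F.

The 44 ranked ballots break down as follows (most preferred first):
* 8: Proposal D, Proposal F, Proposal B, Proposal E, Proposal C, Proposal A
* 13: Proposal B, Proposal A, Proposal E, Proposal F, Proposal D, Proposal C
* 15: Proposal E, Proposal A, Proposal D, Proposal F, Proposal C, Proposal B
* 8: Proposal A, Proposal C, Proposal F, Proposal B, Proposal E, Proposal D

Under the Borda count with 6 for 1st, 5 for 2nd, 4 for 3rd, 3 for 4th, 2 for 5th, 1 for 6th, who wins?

Proposal A: 8×1 + 13×5 + 15×5 + 8×6 = 196
Proposal B: 8×4 + 13×6 + 15×1 + 8×3 = 149
Proposal C: 8×2 + 13×1 + 15×2 + 8×5 = 99
Proposal D: 8×6 + 13×2 + 15×4 + 8×1 = 142
Proposal E: 8×3 + 13×4 + 15×6 + 8×2 = 182
Proposal F: 8×5 + 13×3 + 15×3 + 8×4 = 156

Proposal A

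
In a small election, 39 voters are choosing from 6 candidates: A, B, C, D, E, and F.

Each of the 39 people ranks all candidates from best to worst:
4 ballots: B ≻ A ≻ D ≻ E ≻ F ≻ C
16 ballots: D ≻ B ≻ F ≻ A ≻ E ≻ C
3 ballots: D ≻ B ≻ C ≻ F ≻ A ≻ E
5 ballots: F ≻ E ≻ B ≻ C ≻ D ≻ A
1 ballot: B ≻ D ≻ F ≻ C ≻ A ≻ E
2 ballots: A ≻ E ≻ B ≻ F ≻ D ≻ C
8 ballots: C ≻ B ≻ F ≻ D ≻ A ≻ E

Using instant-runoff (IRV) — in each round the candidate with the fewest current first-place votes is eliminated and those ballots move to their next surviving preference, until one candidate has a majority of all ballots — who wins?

Round 1: A 2, B 5, C 8, D 19, E 0, F 5. E eliminated.
Round 2: A 2, B 5, C 8, D 19, F 5. A eliminated.
Round 3: B 7, C 8, D 19, F 5. F eliminated.
Round 4: B 12, C 8, D 19. C eliminated.
Round 5: B 20, D 19. B has a majority (≥20).

B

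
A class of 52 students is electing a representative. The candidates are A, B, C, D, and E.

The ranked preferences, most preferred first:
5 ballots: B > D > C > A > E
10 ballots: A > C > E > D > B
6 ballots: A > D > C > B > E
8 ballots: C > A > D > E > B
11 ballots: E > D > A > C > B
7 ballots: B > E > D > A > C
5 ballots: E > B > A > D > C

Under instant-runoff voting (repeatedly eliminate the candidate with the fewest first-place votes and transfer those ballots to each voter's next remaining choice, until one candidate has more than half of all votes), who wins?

Round 1: A 16, B 12, C 8, D 0, E 16. D eliminated.
Round 2: A 16, B 12, C 8, E 16. C eliminated.
Round 3: A 24, B 12, E 16. B eliminated.
Round 4: A 29, E 23. A has a majority (≥27).

A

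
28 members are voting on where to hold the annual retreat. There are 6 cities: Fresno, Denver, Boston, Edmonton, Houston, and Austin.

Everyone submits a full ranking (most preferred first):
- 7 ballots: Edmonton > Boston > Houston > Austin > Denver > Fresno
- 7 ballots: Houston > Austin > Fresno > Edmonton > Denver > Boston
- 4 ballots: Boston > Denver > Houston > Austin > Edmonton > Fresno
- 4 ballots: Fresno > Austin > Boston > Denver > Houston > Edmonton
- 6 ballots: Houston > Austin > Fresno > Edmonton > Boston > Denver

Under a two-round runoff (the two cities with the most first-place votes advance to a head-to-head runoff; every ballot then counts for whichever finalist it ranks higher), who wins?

Houston

Round 1 first-place votes: Fresno 4, Denver 0, Boston 4, Edmonton 7, Houston 13, Austin 0. Houston and Edmonton advance.
Runoff: Houston is ranked above Edmonton on 21 ballots, Edmonton above Houston on 7.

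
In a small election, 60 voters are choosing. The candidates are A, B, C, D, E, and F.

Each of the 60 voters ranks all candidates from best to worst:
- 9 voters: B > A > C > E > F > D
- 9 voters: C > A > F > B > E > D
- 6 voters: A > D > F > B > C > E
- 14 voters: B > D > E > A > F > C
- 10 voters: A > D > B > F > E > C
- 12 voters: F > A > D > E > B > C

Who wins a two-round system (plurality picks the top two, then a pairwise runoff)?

A

Round 1 first-place votes: A 16, B 23, C 9, D 0, E 0, F 12. B and A advance.
Runoff: B is ranked above A on 23 ballots, A above B on 37.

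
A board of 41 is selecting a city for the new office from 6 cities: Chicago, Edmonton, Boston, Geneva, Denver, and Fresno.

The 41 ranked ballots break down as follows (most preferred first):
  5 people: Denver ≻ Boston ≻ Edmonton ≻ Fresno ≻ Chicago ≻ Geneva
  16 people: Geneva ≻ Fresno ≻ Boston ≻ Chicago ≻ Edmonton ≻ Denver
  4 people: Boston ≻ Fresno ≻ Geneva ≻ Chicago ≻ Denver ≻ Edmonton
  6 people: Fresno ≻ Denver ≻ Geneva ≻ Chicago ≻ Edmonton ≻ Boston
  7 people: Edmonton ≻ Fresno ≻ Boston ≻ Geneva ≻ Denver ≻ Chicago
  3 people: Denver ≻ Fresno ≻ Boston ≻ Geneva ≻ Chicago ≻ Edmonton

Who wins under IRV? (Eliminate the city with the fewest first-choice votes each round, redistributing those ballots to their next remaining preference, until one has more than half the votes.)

Fresno

Round 1: Chicago 0, Edmonton 7, Boston 4, Geneva 16, Denver 8, Fresno 6. Chicago eliminated.
Round 2: Edmonton 7, Boston 4, Geneva 16, Denver 8, Fresno 6. Boston eliminated.
Round 3: Edmonton 7, Geneva 16, Denver 8, Fresno 10. Edmonton eliminated.
Round 4: Geneva 16, Denver 8, Fresno 17. Denver eliminated.
Round 5: Geneva 16, Fresno 25. Fresno has a majority (≥21).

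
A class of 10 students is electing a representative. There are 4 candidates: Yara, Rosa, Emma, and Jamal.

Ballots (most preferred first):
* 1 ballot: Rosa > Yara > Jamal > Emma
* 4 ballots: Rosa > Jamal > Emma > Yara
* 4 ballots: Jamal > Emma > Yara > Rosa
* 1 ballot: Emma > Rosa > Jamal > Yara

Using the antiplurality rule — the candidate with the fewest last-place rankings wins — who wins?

Jamal

Last-place votes: Yara 5, Rosa 4, Emma 1, Jamal 0.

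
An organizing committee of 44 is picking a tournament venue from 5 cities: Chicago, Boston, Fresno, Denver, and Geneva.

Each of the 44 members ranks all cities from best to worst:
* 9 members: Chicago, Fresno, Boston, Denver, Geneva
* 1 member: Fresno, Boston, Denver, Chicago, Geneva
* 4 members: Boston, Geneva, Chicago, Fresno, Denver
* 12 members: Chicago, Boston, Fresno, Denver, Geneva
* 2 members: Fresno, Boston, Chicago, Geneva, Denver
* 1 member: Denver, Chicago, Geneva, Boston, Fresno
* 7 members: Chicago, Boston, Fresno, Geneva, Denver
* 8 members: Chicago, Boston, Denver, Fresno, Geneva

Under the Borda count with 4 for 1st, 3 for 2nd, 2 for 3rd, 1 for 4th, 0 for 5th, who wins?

Chicago: 9×4 + 1×1 + 4×2 + 12×4 + 2×2 + 1×3 + 7×4 + 8×4 = 160
Boston: 9×2 + 1×3 + 4×4 + 12×3 + 2×3 + 1×1 + 7×3 + 8×3 = 125
Fresno: 9×3 + 1×4 + 4×1 + 12×2 + 2×4 + 1×0 + 7×2 + 8×1 = 89
Denver: 9×1 + 1×2 + 4×0 + 12×1 + 2×0 + 1×4 + 7×0 + 8×2 = 43
Geneva: 9×0 + 1×0 + 4×3 + 12×0 + 2×1 + 1×2 + 7×1 + 8×0 = 23

Chicago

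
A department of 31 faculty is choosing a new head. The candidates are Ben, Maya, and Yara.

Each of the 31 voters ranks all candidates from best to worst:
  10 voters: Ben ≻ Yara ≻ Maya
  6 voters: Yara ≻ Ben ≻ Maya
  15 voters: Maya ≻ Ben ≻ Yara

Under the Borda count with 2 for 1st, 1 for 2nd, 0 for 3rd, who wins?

Ben: 10×2 + 6×1 + 15×1 = 41
Maya: 10×0 + 6×0 + 15×2 = 30
Yara: 10×1 + 6×2 + 15×0 = 22

Ben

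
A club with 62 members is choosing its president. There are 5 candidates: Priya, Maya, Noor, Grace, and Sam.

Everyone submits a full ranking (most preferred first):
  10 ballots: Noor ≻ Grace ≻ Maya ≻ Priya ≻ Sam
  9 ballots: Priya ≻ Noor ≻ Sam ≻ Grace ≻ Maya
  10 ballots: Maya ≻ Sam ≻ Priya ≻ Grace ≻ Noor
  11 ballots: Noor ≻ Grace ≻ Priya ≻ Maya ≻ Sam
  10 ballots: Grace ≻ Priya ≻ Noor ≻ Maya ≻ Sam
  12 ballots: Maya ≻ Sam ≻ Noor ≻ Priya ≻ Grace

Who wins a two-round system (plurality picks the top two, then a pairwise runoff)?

Round 1 first-place votes: Priya 9, Maya 22, Noor 21, Grace 10, Sam 0. Maya and Noor advance.
Runoff: Maya is ranked above Noor on 22 ballots, Noor above Maya on 40.

Noor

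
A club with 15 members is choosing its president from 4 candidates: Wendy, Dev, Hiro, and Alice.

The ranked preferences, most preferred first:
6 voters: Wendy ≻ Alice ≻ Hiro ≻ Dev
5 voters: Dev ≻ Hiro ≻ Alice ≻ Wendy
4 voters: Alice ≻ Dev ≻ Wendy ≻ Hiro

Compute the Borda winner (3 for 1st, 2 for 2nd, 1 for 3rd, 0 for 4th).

Alice

Wendy: 6×3 + 5×0 + 4×1 = 22
Dev: 6×0 + 5×3 + 4×2 = 23
Hiro: 6×1 + 5×2 + 4×0 = 16
Alice: 6×2 + 5×1 + 4×3 = 29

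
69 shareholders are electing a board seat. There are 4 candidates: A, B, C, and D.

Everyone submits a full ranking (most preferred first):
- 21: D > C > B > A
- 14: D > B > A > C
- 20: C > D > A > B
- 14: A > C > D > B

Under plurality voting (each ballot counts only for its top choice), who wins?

D

First-place votes: A 14, B 0, C 20, D 35.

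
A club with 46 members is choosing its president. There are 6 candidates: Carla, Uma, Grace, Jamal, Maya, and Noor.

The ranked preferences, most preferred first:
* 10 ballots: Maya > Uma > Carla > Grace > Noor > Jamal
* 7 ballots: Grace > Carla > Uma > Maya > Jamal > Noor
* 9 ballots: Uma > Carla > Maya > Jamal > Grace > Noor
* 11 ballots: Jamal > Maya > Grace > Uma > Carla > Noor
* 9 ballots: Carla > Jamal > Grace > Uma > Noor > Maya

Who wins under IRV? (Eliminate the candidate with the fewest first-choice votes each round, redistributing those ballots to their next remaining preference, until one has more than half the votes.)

Carla

Round 1: Carla 9, Uma 9, Grace 7, Jamal 11, Maya 10, Noor 0. Noor eliminated.
Round 2: Carla 9, Uma 9, Grace 7, Jamal 11, Maya 10. Grace eliminated.
Round 3: Carla 16, Uma 9, Jamal 11, Maya 10. Uma eliminated.
Round 4: Carla 25, Jamal 11, Maya 10. Carla has a majority (≥24).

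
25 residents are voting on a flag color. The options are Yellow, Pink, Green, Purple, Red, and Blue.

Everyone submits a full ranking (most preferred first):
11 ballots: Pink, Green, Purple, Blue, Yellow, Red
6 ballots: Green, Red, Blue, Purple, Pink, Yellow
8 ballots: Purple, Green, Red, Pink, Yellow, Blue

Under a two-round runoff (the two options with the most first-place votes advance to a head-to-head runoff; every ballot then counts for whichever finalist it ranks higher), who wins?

Round 1 first-place votes: Yellow 0, Pink 11, Green 6, Purple 8, Red 0, Blue 0. Pink and Purple advance.
Runoff: Pink is ranked above Purple on 11 ballots, Purple above Pink on 14.

Purple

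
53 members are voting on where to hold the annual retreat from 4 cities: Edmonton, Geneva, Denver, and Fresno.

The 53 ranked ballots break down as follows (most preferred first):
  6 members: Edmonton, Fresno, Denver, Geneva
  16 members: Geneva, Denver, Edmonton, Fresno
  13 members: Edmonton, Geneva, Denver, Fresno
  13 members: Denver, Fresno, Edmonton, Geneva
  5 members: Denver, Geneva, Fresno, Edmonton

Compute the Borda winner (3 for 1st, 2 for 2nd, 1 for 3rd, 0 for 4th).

Edmonton: 6×3 + 16×1 + 13×3 + 13×1 + 5×0 = 86
Geneva: 6×0 + 16×3 + 13×2 + 13×0 + 5×2 = 84
Denver: 6×1 + 16×2 + 13×1 + 13×3 + 5×3 = 105
Fresno: 6×2 + 16×0 + 13×0 + 13×2 + 5×1 = 43

Denver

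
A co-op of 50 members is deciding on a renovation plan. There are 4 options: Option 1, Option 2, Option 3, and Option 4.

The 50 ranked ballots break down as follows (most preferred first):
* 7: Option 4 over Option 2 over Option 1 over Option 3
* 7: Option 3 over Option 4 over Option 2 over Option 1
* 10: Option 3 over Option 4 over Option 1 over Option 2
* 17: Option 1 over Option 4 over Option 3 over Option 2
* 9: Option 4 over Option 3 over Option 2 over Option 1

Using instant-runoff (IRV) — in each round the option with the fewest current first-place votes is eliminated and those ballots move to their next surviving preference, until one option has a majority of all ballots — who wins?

Round 1: Option 1 17, Option 2 0, Option 3 17, Option 4 16. Option 2 eliminated.
Round 2: Option 1 17, Option 3 17, Option 4 16. Option 4 eliminated.
Round 3: Option 1 24, Option 3 26. Option 3 has a majority (≥26).

Option 3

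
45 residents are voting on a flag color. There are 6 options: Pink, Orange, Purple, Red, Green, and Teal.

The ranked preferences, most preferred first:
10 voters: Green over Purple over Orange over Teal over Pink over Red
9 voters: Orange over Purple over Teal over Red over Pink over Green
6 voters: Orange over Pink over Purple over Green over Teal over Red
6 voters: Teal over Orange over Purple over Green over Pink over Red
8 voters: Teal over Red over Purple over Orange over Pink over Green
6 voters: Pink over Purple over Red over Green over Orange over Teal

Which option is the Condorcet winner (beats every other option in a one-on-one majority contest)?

Purple vs Pink: 33–12
Purple vs Orange: 24–21
Purple vs Red: 37–8
Purple vs Green: 35–10
Purple vs Teal: 31–14
Purple beats every other option.

Purple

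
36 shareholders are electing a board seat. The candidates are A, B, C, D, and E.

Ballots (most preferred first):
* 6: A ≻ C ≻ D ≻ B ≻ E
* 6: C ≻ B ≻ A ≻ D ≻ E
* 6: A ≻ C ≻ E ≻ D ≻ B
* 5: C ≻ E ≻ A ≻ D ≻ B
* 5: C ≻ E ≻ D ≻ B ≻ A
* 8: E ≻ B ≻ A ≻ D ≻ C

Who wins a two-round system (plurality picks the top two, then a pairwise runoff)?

Round 1 first-place votes: A 12, B 0, C 16, D 0, E 8. C and A advance.
Runoff: C is ranked above A on 16 ballots, A above C on 20.

A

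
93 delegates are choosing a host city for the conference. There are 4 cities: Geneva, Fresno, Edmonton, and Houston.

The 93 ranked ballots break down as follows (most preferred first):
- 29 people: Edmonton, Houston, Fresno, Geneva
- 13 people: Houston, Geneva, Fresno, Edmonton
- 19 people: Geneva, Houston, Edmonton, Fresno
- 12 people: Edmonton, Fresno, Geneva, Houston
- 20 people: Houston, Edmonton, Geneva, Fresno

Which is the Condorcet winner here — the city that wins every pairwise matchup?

Houston

Houston vs Geneva: 62–31
Houston vs Fresno: 81–12
Houston vs Edmonton: 52–41
Houston beats every other city.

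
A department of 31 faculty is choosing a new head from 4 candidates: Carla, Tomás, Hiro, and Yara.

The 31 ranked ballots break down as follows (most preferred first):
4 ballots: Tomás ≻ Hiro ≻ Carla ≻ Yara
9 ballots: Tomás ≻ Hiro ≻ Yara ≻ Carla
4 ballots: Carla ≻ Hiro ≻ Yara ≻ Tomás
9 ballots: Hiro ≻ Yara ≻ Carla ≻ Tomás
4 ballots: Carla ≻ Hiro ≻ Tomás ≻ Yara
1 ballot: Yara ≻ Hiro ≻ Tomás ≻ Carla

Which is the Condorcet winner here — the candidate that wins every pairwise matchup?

Hiro vs Carla: 23–8
Hiro vs Tomás: 18–13
Hiro vs Yara: 30–1
Hiro beats every other candidate.

Hiro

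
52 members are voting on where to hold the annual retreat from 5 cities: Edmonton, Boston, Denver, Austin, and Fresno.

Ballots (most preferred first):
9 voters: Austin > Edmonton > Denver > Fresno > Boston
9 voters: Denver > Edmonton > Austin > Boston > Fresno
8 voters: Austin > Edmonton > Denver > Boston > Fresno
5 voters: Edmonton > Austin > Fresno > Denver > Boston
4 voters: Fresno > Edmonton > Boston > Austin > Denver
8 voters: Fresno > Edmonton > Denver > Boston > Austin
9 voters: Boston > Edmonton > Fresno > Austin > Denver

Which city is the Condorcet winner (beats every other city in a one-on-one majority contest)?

Edmonton vs Boston: 43–9
Edmonton vs Denver: 43–9
Edmonton vs Austin: 35–17
Edmonton vs Fresno: 40–12
Edmonton beats every other city.

Edmonton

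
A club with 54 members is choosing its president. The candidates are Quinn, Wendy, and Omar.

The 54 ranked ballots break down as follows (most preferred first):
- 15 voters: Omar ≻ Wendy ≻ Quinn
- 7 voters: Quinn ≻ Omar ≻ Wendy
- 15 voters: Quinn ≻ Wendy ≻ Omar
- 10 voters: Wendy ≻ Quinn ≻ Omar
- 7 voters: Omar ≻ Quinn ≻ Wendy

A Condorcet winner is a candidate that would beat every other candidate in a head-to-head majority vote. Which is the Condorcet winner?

Quinn vs Wendy: 29–25
Quinn vs Omar: 32–22
Quinn beats every other candidate.

Quinn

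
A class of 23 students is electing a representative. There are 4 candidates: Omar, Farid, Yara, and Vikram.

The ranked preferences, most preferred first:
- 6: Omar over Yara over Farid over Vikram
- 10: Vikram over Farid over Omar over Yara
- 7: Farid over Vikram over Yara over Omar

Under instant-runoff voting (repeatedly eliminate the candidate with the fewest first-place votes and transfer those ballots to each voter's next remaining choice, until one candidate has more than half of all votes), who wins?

Round 1: Omar 6, Farid 7, Yara 0, Vikram 10. Yara eliminated.
Round 2: Omar 6, Farid 7, Vikram 10. Omar eliminated.
Round 3: Farid 13, Vikram 10. Farid has a majority (≥12).

Farid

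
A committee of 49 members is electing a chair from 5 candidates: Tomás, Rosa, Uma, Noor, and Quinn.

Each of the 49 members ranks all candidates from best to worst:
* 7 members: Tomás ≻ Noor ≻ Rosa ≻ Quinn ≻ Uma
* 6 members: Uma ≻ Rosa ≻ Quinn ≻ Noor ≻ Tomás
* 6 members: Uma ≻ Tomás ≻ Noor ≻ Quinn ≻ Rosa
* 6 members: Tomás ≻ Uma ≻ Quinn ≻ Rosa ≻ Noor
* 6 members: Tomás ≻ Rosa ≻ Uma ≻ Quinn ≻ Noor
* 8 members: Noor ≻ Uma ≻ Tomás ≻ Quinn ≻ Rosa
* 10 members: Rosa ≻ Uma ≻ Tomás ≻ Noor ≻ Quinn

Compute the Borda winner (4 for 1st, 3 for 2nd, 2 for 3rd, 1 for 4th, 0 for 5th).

Tomás: 7×4 + 6×0 + 6×3 + 6×4 + 6×4 + 8×2 + 10×2 = 130
Rosa: 7×2 + 6×3 + 6×0 + 6×1 + 6×3 + 8×0 + 10×4 = 96
Uma: 7×0 + 6×4 + 6×4 + 6×3 + 6×2 + 8×3 + 10×3 = 132
Noor: 7×3 + 6×1 + 6×2 + 6×0 + 6×0 + 8×4 + 10×1 = 81
Quinn: 7×1 + 6×2 + 6×1 + 6×2 + 6×1 + 8×1 + 10×0 = 51

Uma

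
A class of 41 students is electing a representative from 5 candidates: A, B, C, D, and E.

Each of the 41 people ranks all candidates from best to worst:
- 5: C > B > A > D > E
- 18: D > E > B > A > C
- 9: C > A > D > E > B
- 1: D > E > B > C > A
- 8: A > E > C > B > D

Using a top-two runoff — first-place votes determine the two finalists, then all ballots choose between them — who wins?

Round 1 first-place votes: A 8, B 0, C 14, D 19, E 0. D and C advance.
Runoff: D is ranked above C on 19 ballots, C above D on 22.

C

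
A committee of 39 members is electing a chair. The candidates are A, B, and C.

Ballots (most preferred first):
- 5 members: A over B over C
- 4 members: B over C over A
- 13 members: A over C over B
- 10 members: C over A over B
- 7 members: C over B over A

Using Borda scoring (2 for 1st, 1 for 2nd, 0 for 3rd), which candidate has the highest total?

A: 5×2 + 4×0 + 13×2 + 10×1 + 7×0 = 46
B: 5×1 + 4×2 + 13×0 + 10×0 + 7×1 = 20
C: 5×0 + 4×1 + 13×1 + 10×2 + 7×2 = 51

C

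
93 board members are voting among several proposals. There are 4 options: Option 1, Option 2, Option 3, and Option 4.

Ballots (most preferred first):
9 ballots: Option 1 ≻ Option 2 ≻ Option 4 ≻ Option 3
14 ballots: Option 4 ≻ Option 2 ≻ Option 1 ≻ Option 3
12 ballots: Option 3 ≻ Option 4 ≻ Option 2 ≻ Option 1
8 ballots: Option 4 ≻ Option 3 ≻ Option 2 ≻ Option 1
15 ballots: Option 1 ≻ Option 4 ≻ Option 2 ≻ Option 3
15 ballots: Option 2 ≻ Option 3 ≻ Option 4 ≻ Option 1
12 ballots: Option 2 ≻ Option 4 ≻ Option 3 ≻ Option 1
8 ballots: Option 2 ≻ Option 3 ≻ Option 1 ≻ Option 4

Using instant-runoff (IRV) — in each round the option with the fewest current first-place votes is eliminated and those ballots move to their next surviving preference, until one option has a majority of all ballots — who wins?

Round 1: Option 1 24, Option 2 35, Option 3 12, Option 4 22. Option 3 eliminated.
Round 2: Option 1 24, Option 2 35, Option 4 34. Option 1 eliminated.
Round 3: Option 2 44, Option 4 49. Option 4 has a majority (≥47).

Option 4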